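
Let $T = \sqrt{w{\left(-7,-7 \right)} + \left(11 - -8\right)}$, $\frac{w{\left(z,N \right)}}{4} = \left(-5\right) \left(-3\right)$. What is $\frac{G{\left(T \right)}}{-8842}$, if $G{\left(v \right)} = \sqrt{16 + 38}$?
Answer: $- \frac{3 \sqrt{6}}{8842} \approx -0.00083109$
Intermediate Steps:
$w{\left(z,N \right)} = 60$ ($w{\left(z,N \right)} = 4 \left(\left(-5\right) \left(-3\right)\right) = 4 \cdot 15 = 60$)
$T = \sqrt{79}$ ($T = \sqrt{60 + \left(11 - -8\right)} = \sqrt{60 + \left(11 + 8\right)} = \sqrt{60 + 19} = \sqrt{79} \approx 8.8882$)
$G{\left(v \right)} = 3 \sqrt{6}$ ($G{\left(v \right)} = \sqrt{54} = 3 \sqrt{6}$)
$\frac{G{\left(T \right)}}{-8842} = \frac{3 \sqrt{6}}{-8842} = 3 \sqrt{6} \left(- \frac{1}{8842}\right) = - \frac{3 \sqrt{6}}{8842}$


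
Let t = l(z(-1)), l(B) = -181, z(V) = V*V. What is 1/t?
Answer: -1/181 ≈ -0.0055249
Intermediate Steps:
z(V) = V²
t = -181
1/t = 1/(-181) = -1/181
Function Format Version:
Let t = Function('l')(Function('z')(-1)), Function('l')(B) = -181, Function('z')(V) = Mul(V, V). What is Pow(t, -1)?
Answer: Rational(-1, 181) ≈ -0.0055249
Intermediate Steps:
Function('z')(V) = Pow(V, 2)
t = -181
Pow(t, -1) = Pow(-181, -1) = Rational(-1, 181)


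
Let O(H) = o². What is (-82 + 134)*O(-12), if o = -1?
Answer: 52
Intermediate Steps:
O(H) = 1 (O(H) = (-1)² = 1)
(-82 + 134)*O(-12) = (-82 + 134)*1 = 52*1 = 52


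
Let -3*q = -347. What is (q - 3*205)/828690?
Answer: -749/1243035 ≈ -0.00060256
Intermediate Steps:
q = 347/3 (q = -⅓*(-347) = 347/3 ≈ 115.67)
(q - 3*205)/828690 = (347/3 - 3*205)/828690 = (347/3 - 615)*(1/828690) = -1498/3*1/828690 = -749/1243035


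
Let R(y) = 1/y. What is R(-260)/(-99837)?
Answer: 1/25957620 ≈ 3.8524e-8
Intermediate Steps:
R(-260)/(-99837) = 1/(-260*(-99837)) = -1/260*(-1/99837) = 1/25957620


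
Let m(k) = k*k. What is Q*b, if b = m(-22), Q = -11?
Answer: -5324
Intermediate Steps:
m(k) = k²
b = 484 (b = (-22)² = 484)
Q*b = -11*484 = -5324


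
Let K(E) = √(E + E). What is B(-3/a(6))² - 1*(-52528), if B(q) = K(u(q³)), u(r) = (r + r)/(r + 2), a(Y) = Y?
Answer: 787916/15 ≈ 52528.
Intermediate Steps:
u(r) = 2*r/(2 + r) (u(r) = (2*r)/(2 + r) = 2*r/(2 + r))
K(E) = √2*√E (K(E) = √(2*E) = √2*√E)
B(q) = 2*√(q³/(2 + q³)) (B(q) = √2*√(2*q³/(2 + q³)) = √2*(√2*√(q³/(2 + q³))) = 2*√(q³/(2 + q³)))
B(-3/a(6))² - 1*(-52528) = (2*√((-3/6)³/(2 + (-3/6)³)))² - 1*(-52528) = (2*√((-3*⅙)³/(2 + (-3*⅙)³)))² + 52528 = (2*√((-½)³/(2 + (-½)³)))² + 52528 = (2*√(-1/(8*(2 - ⅛))))² + 52528 = (2*√(-1/(8*15/8)))² + 52528 = (2*√(-⅛*8/15))² + 52528 = (2*√(-1/15))² + 52528 = (2*(I*√15/15))² + 52528 = (2*I*√15/15)² + 52528 = -4/15 + 52528 = 787916/15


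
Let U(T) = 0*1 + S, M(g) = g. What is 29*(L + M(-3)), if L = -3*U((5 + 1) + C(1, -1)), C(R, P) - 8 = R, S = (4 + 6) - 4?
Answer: -609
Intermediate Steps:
S = 6 (S = 10 - 4 = 6)
C(R, P) = 8 + R
U(T) = 6 (U(T) = 0*1 + 6 = 0 + 6 = 6)
L = -18 (L = -3*6 = -18)
29*(L + M(-3)) = 29*(-18 - 3) = 29*(-21) = -609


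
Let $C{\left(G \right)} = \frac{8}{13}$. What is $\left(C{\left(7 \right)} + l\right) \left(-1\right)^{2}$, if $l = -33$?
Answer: $- \frac{421}{13} \approx -32.385$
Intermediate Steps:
$C{\left(G \right)} = \frac{8}{13}$ ($C{\left(G \right)} = 8 \cdot \frac{1}{13} = \frac{8}{13}$)
$\left(C{\left(7 \right)} + l\right) \left(-1\right)^{2} = \left(\frac{8}{13} - 33\right) \left(-1\right)^{2} = \left(- \frac{421}{13}\right) 1 = - \frac{421}{13}$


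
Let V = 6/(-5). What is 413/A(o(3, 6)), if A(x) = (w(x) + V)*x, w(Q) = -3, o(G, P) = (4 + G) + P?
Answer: -295/39 ≈ -7.5641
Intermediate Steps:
o(G, P) = 4 + G + P
V = -6/5 (V = 6*(-1/5) = -6/5 ≈ -1.2000)
A(x) = -21*x/5 (A(x) = (-3 - 6/5)*x = -21*x/5)
413/A(o(3, 6)) = 413/((-21*(4 + 3 + 6)/5)) = 413/((-21/5*13)) = 413/(-273/5) = 413*(-5/273) = -295/39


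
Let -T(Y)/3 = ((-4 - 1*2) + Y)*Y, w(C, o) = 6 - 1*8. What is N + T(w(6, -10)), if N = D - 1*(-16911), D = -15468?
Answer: 1395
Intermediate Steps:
w(C, o) = -2 (w(C, o) = 6 - 8 = -2)
N = 1443 (N = -15468 - 1*(-16911) = -15468 + 16911 = 1443)
T(Y) = -3*Y*(-6 + Y) (T(Y) = -3*((-4 - 1*2) + Y)*Y = -3*((-4 - 2) + Y)*Y = -3*(-6 + Y)*Y = -3*Y*(-6 + Y))
N + T(w(6, -10)) = 1443 + 3*(-2)*(6 - 1*(-2)) = 1443 + 3*(-2)*(6 + 2) = 1443 + 3*(-2)*8 = 1443 - 48 = 1395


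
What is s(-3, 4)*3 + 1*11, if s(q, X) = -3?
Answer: 2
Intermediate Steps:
s(-3, 4)*3 + 1*11 = -3*3 + 1*11 = -9 + 11 = 2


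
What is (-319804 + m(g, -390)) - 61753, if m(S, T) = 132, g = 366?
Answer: -381425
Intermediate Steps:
(-319804 + m(g, -390)) - 61753 = (-319804 + 132) - 61753 = -319672 - 61753 = -381425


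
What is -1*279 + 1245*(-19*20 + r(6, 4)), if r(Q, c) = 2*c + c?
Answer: -458439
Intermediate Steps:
r(Q, c) = 3*c
-1*279 + 1245*(-19*20 + r(6, 4)) = -1*279 + 1245*(-19*20 + 3*4) = -279 + 1245*(-380 + 12) = -279 + 1245*(-368) = -279 - 458160 = -458439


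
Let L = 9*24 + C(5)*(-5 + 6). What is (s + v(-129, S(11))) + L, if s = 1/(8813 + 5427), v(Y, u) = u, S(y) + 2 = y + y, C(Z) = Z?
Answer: 3431841/14240 ≈ 241.00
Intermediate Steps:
S(y) = -2 + 2*y (S(y) = -2 + (y + y) = -2 + 2*y)
s = 1/14240 ≈ 7.0225e-5
L = 221 (L = 9*24 + 5*(-5 + 6) = 216 + 5*1 = 216 + 5 = 221)
(s + v(-129, S(11))) + L = (1/14240 + (-2 + 2*11)) + 221 = (1/14240 + (-2 + 22)) + 221 = (1/14240 + 20) + 221 = 284801/14240 + 221 = 3431841/14240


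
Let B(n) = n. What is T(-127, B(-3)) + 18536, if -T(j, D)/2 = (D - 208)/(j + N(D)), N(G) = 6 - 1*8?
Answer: 2390722/129 ≈ 18533.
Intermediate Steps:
N(G) = -2 (N(G) = 6 - 8 = -2)
T(j, D) = -2*(-208 + D)/(-2 + j) (T(j, D) = -2*(D - 208)/(j - 2) = -2*(-208 + D)/(-2 + j))
T(-127, B(-3)) + 18536 = 2*(208 - 1*(-3))/(-2 - 127) + 18536 = 2*(208 + 3)/(-129) + 18536 = 2*(-1/129)*211 + 18536 = -422/129 + 18536 = 2390722/129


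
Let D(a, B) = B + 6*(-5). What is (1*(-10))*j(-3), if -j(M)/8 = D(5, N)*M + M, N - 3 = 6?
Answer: 4800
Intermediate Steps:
N = 9 (N = 3 + 6 = 9)
D(a, B) = -30 + B (D(a, B) = B - 30 = -30 + B)
j(M) = 160*M (j(M) = -8*((-30 + 9)*M + M) = -8*(-21*M + M) = -(-160)*M = 160*M)
(1*(-10))*j(-3) = (1*(-10))*(160*(-3)) = -10*(-480) = 4800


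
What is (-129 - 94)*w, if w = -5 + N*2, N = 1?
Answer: 669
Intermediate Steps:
w = -3 (w = -5 + 1*2 = -5 + 2 = -3)
(-129 - 94)*w = (-129 - 94)*(-3) = -223*(-3) = 669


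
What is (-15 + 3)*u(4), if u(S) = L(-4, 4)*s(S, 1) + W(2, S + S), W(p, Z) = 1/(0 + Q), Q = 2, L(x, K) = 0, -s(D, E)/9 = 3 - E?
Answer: -6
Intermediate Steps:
s(D, E) = -27 + 9*E (s(D, E) = -9*(3 - E) = -27 + 9*E)
W(p, Z) = 1/2 (W(p, Z) = 1/(0 + 2) = 1/2)
u(S) = 1/2 (u(S) = 0*(-27 + 9*1) + 1/2 = 0*(-27 + 9) + 1/2 = 0*(-18) + 1/2 = 0 + 1/2 = 1/2)
(-15 + 3)*u(4) = (-15 + 3)*(1/2) = -12*1/2 = -6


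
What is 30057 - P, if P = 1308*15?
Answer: 10437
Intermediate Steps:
P = 19620
30057 - P = 30057 - 1*19620 = 30057 - 19620 = 10437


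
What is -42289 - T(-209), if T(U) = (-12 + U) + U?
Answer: -41859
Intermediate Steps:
T(U) = -12 + 2*U
-42289 - T(-209) = -42289 - (-12 + 2*(-209)) = -42289 - (-12 - 418) = -42289 - 1*(-430) = -42289 + 430 = -41859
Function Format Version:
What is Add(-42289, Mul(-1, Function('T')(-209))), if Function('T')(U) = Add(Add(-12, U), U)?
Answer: -41859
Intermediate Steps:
Function('T')(U) = Add(-12, Mul(2, U))
Add(-42289, Mul(-1, Function('T')(-209))) = Add(-42289, Mul(-1, Add(-12, Mul(2, -209)))) = Add(-42289, Mul(-1, Add(-12, -418))) = Add(-42289, Mul(-1, -430)) = Add(-42289, 430) = -41859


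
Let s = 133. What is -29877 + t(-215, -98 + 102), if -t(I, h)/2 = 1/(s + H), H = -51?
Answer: -1224958/41 ≈ -29877.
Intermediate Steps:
t(I, h) = -1/41 (t(I, h) = -2/(133 - 51) = -2/82 = -2*1/82 = -1/41)
-29877 + t(-215, -98 + 102) = -29877 - 1/41 = -1224958/41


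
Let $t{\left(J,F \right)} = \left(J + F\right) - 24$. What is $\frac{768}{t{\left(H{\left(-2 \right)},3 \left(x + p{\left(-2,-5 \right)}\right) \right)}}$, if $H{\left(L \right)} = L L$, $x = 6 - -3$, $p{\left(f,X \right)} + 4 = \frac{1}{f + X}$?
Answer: $- \frac{2688}{19} \approx -141.47$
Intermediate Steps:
$p{\left(f,X \right)} = -4 + \frac{1}{X + f}$ ($p{\left(f,X \right)} = -4 + \frac{1}{f + X} = -4 + \frac{1}{X + f}$)
$x = 9$ ($x = 6 + 3 = 9$)
$H{\left(L \right)} = L^{2}$
$t{\left(J,F \right)} = -24 + F + J$ ($t{\left(J,F \right)} = \left(F + J\right) - 24 = -24 + F + J$)
$\frac{768}{t{\left(H{\left(-2 \right)},3 \left(x + p{\left(-2,-5 \right)}\right) \right)}} = \frac{768}{-24 + 3 \left(9 + \frac{1 - -20 - -8}{-5 - 2}\right) + \left(-2\right)^{2}} = \frac{768}{-24 + 3 \left(9 + \frac{1 + 20 + 8}{-7}\right) + 4} = \frac{768}{-24 + 3 \left(9 - \frac{29}{7}\right) + 4} = \frac{768}{-24 + 3 \cdot \frac{34}{7} + 4} = \frac{768}{-24 + \frac{102}{7} + 4} = \frac{768}{- \frac{38}{7}} = 768 \left(- \frac{7}{38}\right) = - \frac{2688}{19}$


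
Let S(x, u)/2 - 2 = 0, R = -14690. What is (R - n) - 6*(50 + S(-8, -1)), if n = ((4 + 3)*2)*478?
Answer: -21706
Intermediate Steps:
S(x, u) = 4 (S(x, u) = 4 + 2*0 = 4 + 0 = 4)
n = 6692 (n = (7*2)*478 = 14*478 = 6692)
(R - n) - 6*(50 + S(-8, -1)) = (-14690 - 1*6692) - 6*(50 + 4) = (-14690 - 6692) - 6*54 = -21382 - 1*324 = -21382 - 324 = -21706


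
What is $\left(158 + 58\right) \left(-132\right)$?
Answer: $-28512$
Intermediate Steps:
$\left(158 + 58\right) \left(-132\right) = 216 \left(-132\right) = -28512$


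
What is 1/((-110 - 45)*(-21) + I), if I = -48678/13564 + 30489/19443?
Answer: 43954142/142981916617 ≈ 0.00030741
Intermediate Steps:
I = -88815593/43954142 (I = -48678*1/13564 + 30489*(1/19443) = -24339/6782 + 10163/6481 = -88815593/43954142 ≈ -2.0206)
1/((-110 - 45)*(-21) + I) = 1/((-110 - 45)*(-21) - 88815593/43954142) = 1/(-155*(-21) - 88815593/43954142) = 1/(3255 - 88815593/43954142) = 1/(142981916617/43954142) = 43954142/142981916617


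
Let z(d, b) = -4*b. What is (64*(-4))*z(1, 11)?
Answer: 11264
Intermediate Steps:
(64*(-4))*z(1, 11) = (64*(-4))*(-4*11) = -256*(-44) = 11264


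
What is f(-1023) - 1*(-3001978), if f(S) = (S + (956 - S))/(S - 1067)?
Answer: 3137066532/1045 ≈ 3.0020e+6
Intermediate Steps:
f(S) = 956/(-1067 + S)
f(-1023) - 1*(-3001978) = 956/(-1067 - 1023) - 1*(-3001978) = 956/(-2090) + 3001978 = 956*(-1/2090) + 3001978 = -478/1045 + 3001978 = 3137066532/1045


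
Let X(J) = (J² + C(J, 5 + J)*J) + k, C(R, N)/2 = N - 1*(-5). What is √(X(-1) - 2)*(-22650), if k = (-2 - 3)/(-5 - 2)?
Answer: -181200*I*√14/7 ≈ -96856.0*I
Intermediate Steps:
k = 5/7 (k = -5/(-7) = -5*(-⅐) = 5/7 ≈ 0.71429)
C(R, N) = 10 + 2*N (C(R, N) = 2*(N - 1*(-5)) = 2*(N + 5) = 2*(5 + N) = 10 + 2*N)
X(J) = 5/7 + J² + J*(20 + 2*J) (X(J) = (J² + (10 + 2*(5 + J))*J) + 5/7 = (J² + (10 + (10 + 2*J))*J) + 5/7 = (J² + (20 + 2*J)*J) + 5/7 = (J² + J*(20 + 2*J)) + 5/7 = 5/7 + J² + J*(20 + 2*J))
√(X(-1) - 2)*(-22650) = √((5/7 + 3*(-1)² + 20*(-1)) - 2)*(-22650) = √((5/7 + 3*1 - 20) - 2)*(-22650) = √((5/7 + 3 - 20) - 2)*(-22650) = √(-114/7 - 2)*(-22650) = √(-128/7)*(-22650) = (8*I*√14/7)*(-22650) = -181200*I*√14/7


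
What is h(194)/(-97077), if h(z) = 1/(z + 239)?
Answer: -1/42034341 ≈ -2.3790e-8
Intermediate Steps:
h(z) = 1/(239 + z)
h(194)/(-97077) = 1/((239 + 194)*(-97077)) = -1/97077/433 = (1/433)*(-1/97077) = -1/42034341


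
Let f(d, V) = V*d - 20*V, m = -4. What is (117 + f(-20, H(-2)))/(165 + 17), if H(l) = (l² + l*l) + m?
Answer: -43/182 ≈ -0.23626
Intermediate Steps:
H(l) = -4 + 2*l² (H(l) = (l² + l*l) - 4 = (l² + l²) - 4 = 2*l² - 4 = -4 + 2*l²)
f(d, V) = -20*V + V*d
(117 + f(-20, H(-2)))/(165 + 17) = (117 + (-4 + 2*(-2)²)*(-20 - 20))/(165 + 17) = (117 + (-4 + 2*4)*(-40))/182 = (117 + (-4 + 8)*(-40))*(1/182) = (117 + 4*(-40))*(1/182) = (117 - 160)*(1/182) = -43*1/182 = -43/182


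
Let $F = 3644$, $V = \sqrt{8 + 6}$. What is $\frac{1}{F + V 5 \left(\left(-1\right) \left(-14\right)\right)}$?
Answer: $\frac{911}{3302534} - \frac{35 \sqrt{14}}{6605068} \approx 0.00025602$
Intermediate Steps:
$V = \sqrt{14} \approx 3.7417$
$\frac{1}{F + V 5 \left(\left(-1\right) \left(-14\right)\right)} = \frac{1}{3644 + \sqrt{14} \cdot 5 \left(\left(-1\right) \left(-14\right)\right)} = \frac{1}{3644 + 5 \sqrt{14} \cdot 14} = \frac{1}{3644 + 70 \sqrt{14}}$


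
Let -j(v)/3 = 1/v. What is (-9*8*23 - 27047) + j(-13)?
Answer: -373136/13 ≈ -28703.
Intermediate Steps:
j(v) = -3/v
(-9*8*23 - 27047) + j(-13) = (-9*8*23 - 27047) - 3/(-13) = (-72*23 - 27047) - 3*(-1/13) = (-1656 - 27047) + 3/13 = -28703 + 3/13 = -373136/13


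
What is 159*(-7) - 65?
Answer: -1178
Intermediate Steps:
159*(-7) - 65 = -1113 - 65 = -1178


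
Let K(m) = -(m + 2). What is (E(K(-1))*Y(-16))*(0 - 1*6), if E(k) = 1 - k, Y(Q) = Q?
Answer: 192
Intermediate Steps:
K(m) = -2 - m (K(m) = -(2 + m) = -2 - m)
(E(K(-1))*Y(-16))*(0 - 1*6) = ((1 - (-2 - 1*(-1)))*(-16))*(0 - 1*6) = ((1 - (-2 + 1))*(-16))*(0 - 6) = ((1 - 1*(-1))*(-16))*(-6) = ((1 + 1)*(-16))*(-6) = (2*(-16))*(-6) = -32*(-6) = 192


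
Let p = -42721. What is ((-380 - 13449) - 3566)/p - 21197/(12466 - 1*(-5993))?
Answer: -83494676/112655277 ≈ -0.74115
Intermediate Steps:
((-380 - 13449) - 3566)/p - 21197/(12466 - 1*(-5993)) = ((-380 - 13449) - 3566)/(-42721) - 21197/(12466 - 1*(-5993)) = (-13829 - 3566)*(-1/42721) - 21197/(12466 + 5993) = -17395*(-1/42721) - 21197/18459 = 2485/6103 - 21197*1/18459 = 2485/6103 - 21197/18459 = -83494676/112655277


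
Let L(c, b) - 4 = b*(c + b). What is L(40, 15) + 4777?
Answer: 5606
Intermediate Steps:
L(c, b) = 4 + b*(b + c) (L(c, b) = 4 + b*(c + b) = 4 + b*(b + c))
L(40, 15) + 4777 = (4 + 15² + 15*40) + 4777 = (4 + 225 + 600) + 4777 = 829 + 4777 = 5606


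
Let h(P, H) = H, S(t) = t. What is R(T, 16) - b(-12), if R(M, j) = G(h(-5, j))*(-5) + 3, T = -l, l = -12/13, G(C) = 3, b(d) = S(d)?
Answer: 0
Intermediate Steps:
b(d) = d
l = -12/13 (l = -12*1/13 = -12/13 ≈ -0.92308)
T = 12/13 (T = -1*(-12/13) = 12/13 ≈ 0.92308)
R(M, j) = -12 (R(M, j) = 3*(-5) + 3 = -15 + 3 = -12)
R(T, 16) - b(-12) = -12 - 1*(-12) = -12 + 12 = 0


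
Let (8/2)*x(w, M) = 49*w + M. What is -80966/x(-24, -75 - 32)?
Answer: 323864/1283 ≈ 252.43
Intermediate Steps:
x(w, M) = M/4 + 49*w/4 (x(w, M) = (49*w + M)/4 = (M + 49*w)/4 = M/4 + 49*w/4)
-80966/x(-24, -75 - 32) = -80966/((-75 - 32)/4 + (49/4)*(-24)) = -80966/((¼)*(-107) - 294) = -80966/(-107/4 - 294) = -80966/(-1283/4) = -80966*(-4/1283) = 323864/1283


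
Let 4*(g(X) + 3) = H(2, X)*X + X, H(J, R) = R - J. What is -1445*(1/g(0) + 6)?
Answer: -24565/3 ≈ -8188.3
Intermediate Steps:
g(X) = -3 + X/4 + X*(-2 + X)/4 (g(X) = -3 + ((X - 1*2)*X + X)/4 = -3 + ((X - 2)*X + X)/4 = -3 + ((-2 + X)*X + X)/4 = -3 + (X*(-2 + X) + X)/4 = -3 + (X + X*(-2 + X))/4 = -3 + (X/4 + X*(-2 + X)/4) = -3 + X/4 + X*(-2 + X)/4)
-1445*(1/g(0) + 6) = -1445*(1/(-3 - 1/4*0 + (1/4)*0**2) + 6) = -1445*(1/(-3 + 0 + (1/4)*0) + 6) = -1445*(1/(-3 + 0 + 0) + 6) = -1445*(1/(-3) + 6) = -1445*(-1/3 + 6) = -1445*17/3 = -24565/3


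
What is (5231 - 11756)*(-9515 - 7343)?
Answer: 109998450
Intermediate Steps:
(5231 - 11756)*(-9515 - 7343) = -6525*(-16858) = 109998450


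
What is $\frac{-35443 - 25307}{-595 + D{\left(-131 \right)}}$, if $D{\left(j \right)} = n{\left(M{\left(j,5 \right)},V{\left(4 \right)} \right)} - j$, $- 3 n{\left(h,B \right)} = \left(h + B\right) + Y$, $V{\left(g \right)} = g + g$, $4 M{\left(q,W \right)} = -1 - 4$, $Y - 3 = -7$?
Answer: $\frac{729000}{5579} \approx 130.67$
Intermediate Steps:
$Y = -4$ ($Y = 3 - 7 = -4$)
$M{\left(q,W \right)} = - \frac{5}{4}$ ($M{\left(q,W \right)} = \frac{-1 - 4}{4} = \frac{1}{4} \left(-5\right) = - \frac{5}{4}$)
$V{\left(g \right)} = 2 g$
$n{\left(h,B \right)} = \frac{4}{3} - \frac{B}{3} - \frac{h}{3}$ ($n{\left(h,B \right)} = - \frac{\left(h + B\right) - 4}{3} = - \frac{\left(B + h\right) - 4}{3} = - \frac{-4 + B + h}{3} = \frac{4}{3} - \frac{B}{3} - \frac{h}{3}$)
$D{\left(j \right)} = - \frac{11}{12} - j$ ($D{\left(j \right)} = \left(\frac{4}{3} - \frac{2 \cdot 4}{3} - - \frac{5}{12}\right) - j = \left(\frac{4}{3} - \frac{8}{3} + \frac{5}{12}\right) - j = - \frac{11}{12} - j$)
$\frac{-35443 - 25307}{-595 + D{\left(-131 \right)}} = \frac{-35443 - 25307}{-595 - - \frac{1561}{12}} = - \frac{60750}{-595 + \left(- \frac{11}{12} + 131\right)} = - \frac{60750}{-595 + \frac{1561}{12}} = - \frac{60750}{- \frac{5579}{12}} = \left(-60750\right) \left(- \frac{12}{5579}\right) = \frac{729000}{5579}$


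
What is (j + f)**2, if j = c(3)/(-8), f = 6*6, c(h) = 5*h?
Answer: 74529/64 ≈ 1164.5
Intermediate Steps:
f = 36
j = -15/8 (j = (5*3)/(-8) = 15*(-1/8) = -15/8 ≈ -1.8750)
(j + f)**2 = (-15/8 + 36)**2 = (273/8)**2 = 74529/64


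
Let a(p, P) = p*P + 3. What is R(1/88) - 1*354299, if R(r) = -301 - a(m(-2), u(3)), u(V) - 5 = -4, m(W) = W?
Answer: -354601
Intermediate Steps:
u(V) = 1 (u(V) = 5 - 4 = 1)
a(p, P) = 3 + P*p (a(p, P) = P*p + 3 = 3 + P*p)
R(r) = -302 (R(r) = -301 - (3 + 1*(-2)) = -301 - (3 - 2) = -301 - 1*1 = -301 - 1 = -302)
R(1/88) - 1*354299 = -302 - 1*354299 = -302 - 354299 = -354601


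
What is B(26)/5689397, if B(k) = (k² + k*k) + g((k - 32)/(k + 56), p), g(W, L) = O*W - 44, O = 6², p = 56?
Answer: 53520/233265277 ≈ 0.00022944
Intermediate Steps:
O = 36
g(W, L) = -44 + 36*W (g(W, L) = 36*W - 44 = -44 + 36*W)
B(k) = -44 + 2*k² + 36*(-32 + k)/(56 + k) (B(k) = (k² + k*k) + (-44 + 36*((k - 32)/(k + 56))) = (k² + k²) + (-44 + 36*((-32 + k)/(56 + k))) = 2*k² + (-44 + 36*((-32 + k)/(56 + k))) = 2*k² + (-44 + 36*(-32 + k)/(56 + k)) = -44 + 2*k² + 36*(-32 + k)/(56 + k))
B(26)/5689397 = (2*(-576 + 18*26 + (-22 + 26²)*(56 + 26))/(56 + 26))/5689397 = (2*(-576 + 468 + (-22 + 676)*82)/82)*(1/5689397) = (2*(1/82)*(-576 + 468 + 654*82))*(1/5689397) = (2*(1/82)*(-576 + 468 + 53628))*(1/5689397) = (2*(1/82)*53520)*(1/5689397) = (53520/41)*(1/5689397) = 53520/233265277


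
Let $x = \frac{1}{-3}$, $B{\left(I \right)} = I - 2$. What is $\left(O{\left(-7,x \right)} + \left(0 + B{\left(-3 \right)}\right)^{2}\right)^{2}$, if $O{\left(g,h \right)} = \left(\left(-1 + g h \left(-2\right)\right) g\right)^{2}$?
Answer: $\frac{206956996}{81} \approx 2.555 \cdot 10^{6}$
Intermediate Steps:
$B{\left(I \right)} = -2 + I$
$x = - \frac{1}{3} \approx -0.33333$
$O{\left(g,h \right)} = g^{2} \left(-1 - 2 g h\right)^{2}$ ($O{\left(g,h \right)} = \left(\left(-1 - 2 g h\right) g\right)^{2} = \left(g \left(-1 - 2 g h\right)\right)^{2} = g^{2} \left(-1 - 2 g h\right)^{2}$)
$\left(O{\left(-7,x \right)} + \left(0 + B{\left(-3 \right)}\right)^{2}\right)^{2} = \left(\left(-7\right)^{2} \left(1 + 2 \left(-7\right) \left(- \frac{1}{3}\right)\right)^{2} + \left(0 - 5\right)^{2}\right)^{2} = \left(49 \left(1 + \frac{14}{3}\right)^{2} + \left(0 - 5\right)^{2}\right)^{2} = \left(49 \left(\frac{17}{3}\right)^{2} + \left(-5\right)^{2}\right)^{2} = \left(49 \cdot \frac{289}{9} + 25\right)^{2} = \left(\frac{14161}{9} + 25\right)^{2} = \left(\frac{14386}{9}\right)^{2} = \frac{206956996}{81}$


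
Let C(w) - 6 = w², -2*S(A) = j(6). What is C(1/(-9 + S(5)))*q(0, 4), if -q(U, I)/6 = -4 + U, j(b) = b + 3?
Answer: 35024/243 ≈ 144.13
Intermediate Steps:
j(b) = 3 + b
q(U, I) = 24 - 6*U (q(U, I) = -6*(-4 + U) = 24 - 6*U)
S(A) = -9/2 (S(A) = -(3 + 6)/2 = -½*9 = -9/2)
C(w) = 6 + w²
C(1/(-9 + S(5)))*q(0, 4) = (6 + (1/(-9 - 9/2))²)*(24 - 6*0) = (6 + (1/(-27/2))²)*(24 + 0) = (6 + (-2/27)²)*24 = (6 + 4/729)*24 = (4378/729)*24 = 35024/243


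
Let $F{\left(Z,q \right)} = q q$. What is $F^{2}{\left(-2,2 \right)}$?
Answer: $16$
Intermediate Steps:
$F{\left(Z,q \right)} = q^{2}$
$F^{2}{\left(-2,2 \right)} = \left(2^{2}\right)^{2} = 4^{2} = 16$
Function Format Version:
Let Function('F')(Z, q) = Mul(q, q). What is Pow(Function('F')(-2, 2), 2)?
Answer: 16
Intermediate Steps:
Function('F')(Z, q) = Pow(q, 2)
Pow(Function('F')(-2, 2), 2) = Pow(Pow(2, 2), 2) = Pow(4, 2) = 16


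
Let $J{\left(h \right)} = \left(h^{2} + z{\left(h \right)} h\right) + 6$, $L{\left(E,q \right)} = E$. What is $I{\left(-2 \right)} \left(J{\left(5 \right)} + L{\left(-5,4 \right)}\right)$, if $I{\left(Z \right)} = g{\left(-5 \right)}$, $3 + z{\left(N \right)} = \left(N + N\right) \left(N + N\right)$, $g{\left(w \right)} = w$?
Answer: $-2555$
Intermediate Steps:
$z{\left(N \right)} = -3 + 4 N^{2}$ ($z{\left(N \right)} = -3 + \left(N + N\right) \left(N + N\right) = -3 + 2 N 2 N = -3 + 4 N^{2}$)
$I{\left(Z \right)} = -5$
$J{\left(h \right)} = 6 + h^{2} + h \left(-3 + 4 h^{2}\right)$ ($J{\left(h \right)} = \left(h^{2} + \left(-3 + 4 h^{2}\right) h\right) + 6 = \left(h^{2} + h \left(-3 + 4 h^{2}\right)\right) + 6 = 6 + h^{2} + h \left(-3 + 4 h^{2}\right)$)
$I{\left(-2 \right)} \left(J{\left(5 \right)} + L{\left(-5,4 \right)}\right) = - 5 \left(\left(6 + 5^{2} + 5 \left(-3 + 4 \cdot 5^{2}\right)\right) - 5\right) = - 5 \left(\left(6 + 25 + 5 \left(-3 + 4 \cdot 25\right)\right) - 5\right) = - 5 \left(\left(6 + 25 + 5 \left(-3 + 100\right)\right) - 5\right) = - 5 \left(\left(6 + 25 + 5 \cdot 97\right) - 5\right) = - 5 \left(\left(6 + 25 + 485\right) - 5\right) = - 5 \left(516 - 5\right) = \left(-5\right) 511 = -2555$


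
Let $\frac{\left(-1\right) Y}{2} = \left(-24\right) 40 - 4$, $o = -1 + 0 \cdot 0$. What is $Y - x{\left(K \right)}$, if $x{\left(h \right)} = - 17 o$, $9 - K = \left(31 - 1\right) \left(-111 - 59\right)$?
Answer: $1911$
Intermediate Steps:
$o = -1$ ($o = -1 + 0 = -1$)
$K = 5109$ ($K = 9 - \left(31 - 1\right) \left(-111 - 59\right) = 9 - 30 \left(-170\right) = 9 - -5100 = 9 + 5100 = 5109$)
$x{\left(h \right)} = 17$ ($x{\left(h \right)} = \left(-17\right) \left(-1\right) = 17$)
$Y = 1928$ ($Y = - 2 \left(\left(-24\right) 40 - 4\right) = - 2 \left(-960 - 4\right) = \left(-2\right) \left(-964\right) = 1928$)
$Y - x{\left(K \right)} = 1928 - 17 = 1911$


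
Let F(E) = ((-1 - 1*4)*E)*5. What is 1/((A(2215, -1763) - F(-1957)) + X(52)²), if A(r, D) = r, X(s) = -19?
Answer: -1/46349 ≈ -2.1575e-5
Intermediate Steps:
F(E) = -25*E (F(E) = ((-1 - 4)*E)*5 = -5*E*5 = -25*E)
1/((A(2215, -1763) - F(-1957)) + X(52)²) = 1/((2215 - (-25)*(-1957)) + (-19)²) = 1/((2215 - 1*48925) + 361) = 1/((2215 - 48925) + 361) = 1/(-46710 + 361) = 1/(-46349) = -1/46349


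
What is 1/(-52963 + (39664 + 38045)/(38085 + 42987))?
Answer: -27024/1431246209 ≈ -1.8881e-5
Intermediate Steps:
1/(-52963 + (39664 + 38045)/(38085 + 42987)) = 1/(-52963 + 77709/81072) = 1/(-52963 + 77709*(1/81072)) = 1/(-52963 + 25903/27024) = 1/(-1431246209/27024) = -27024/1431246209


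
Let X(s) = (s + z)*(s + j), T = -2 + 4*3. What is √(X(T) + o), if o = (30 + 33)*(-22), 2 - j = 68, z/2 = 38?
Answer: I*√6202 ≈ 78.753*I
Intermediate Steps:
z = 76 (z = 2*38 = 76)
j = -66 (j = 2 - 1*68 = 2 - 68 = -66)
T = 10 (T = -2 + 12 = 10)
X(s) = (-66 + s)*(76 + s) (X(s) = (s + 76)*(s - 66) = (76 + s)*(-66 + s) = (-66 + s)*(76 + s))
o = -1386 (o = 63*(-22) = -1386)
√(X(T) + o) = √((-5016 + 10² + 10*10) - 1386) = √((-5016 + 100 + 100) - 1386) = √(-4816 - 1386) = √(-6202) = I*√6202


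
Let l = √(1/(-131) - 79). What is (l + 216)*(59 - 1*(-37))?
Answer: 20736 + 1440*I*√6026/131 ≈ 20736.0 + 853.31*I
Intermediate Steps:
l = 15*I*√6026/131 (l = √(-1/131 - 79) = √(-10350/131) = 15*I*√6026/131 ≈ 8.8886*I)
(l + 216)*(59 - 1*(-37)) = (15*I*√6026/131 + 216)*(59 - 1*(-37)) = (216 + 15*I*√6026/131)*(59 + 37) = (216 + 15*I*√6026/131)*96 = 20736 + 1440*I*√6026/131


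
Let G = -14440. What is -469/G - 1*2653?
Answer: -38308851/14440 ≈ -2653.0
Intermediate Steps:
-469/G - 1*2653 = -469/(-14440) - 1*2653 = -469*(-1/14440) - 2653 = 469/14440 - 2653 = -38308851/14440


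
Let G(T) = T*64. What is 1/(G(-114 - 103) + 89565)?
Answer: 1/75677 ≈ 1.3214e-5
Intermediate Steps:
G(T) = 64*T
1/(G(-114 - 103) + 89565) = 1/(64*(-114 - 103) + 89565) = 1/(64*(-217) + 89565) = 1/(-13888 + 89565) = 1/75677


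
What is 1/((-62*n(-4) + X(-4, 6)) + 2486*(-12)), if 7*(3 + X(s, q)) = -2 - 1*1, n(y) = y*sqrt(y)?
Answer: -91371/2726846368 - 1519*I/2726846368 ≈ -3.3508e-5 - 5.5705e-7*I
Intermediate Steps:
n(y) = y**(3/2)
X(s, q) = -24/7 (X(s, q) = -3 + (-2 - 1*1)/7 = -3 + (-2 - 1)/7 = -3 + (1/7)*(-3) = -3 - 3/7 = -24/7)
1/((-62*n(-4) + X(-4, 6)) + 2486*(-12)) = 1/((-(-496)*I - 24/7) + 2486*(-12)) = 1/((-(-496)*I - 24/7) - 29832) = 1/((496*I - 24/7) - 29832) = 1/((-24/7 + 496*I) - 29832) = 1/(-208848/7 + 496*I) = 49*(-208848/7 - 496*I)/43629541888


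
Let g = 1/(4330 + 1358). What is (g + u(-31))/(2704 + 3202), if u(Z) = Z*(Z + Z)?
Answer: 10932337/33593328 ≈ 0.32543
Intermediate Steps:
u(Z) = 2*Z**2 (u(Z) = Z*(2*Z) = 2*Z**2)
g = 1/5688 ≈ 0.00017581
(g + u(-31))/(2704 + 3202) = (1/5688 + 2*(-31)**2)/(2704 + 3202) = (1/5688 + 2*961)/5906 = (1/5688 + 1922)*(1/5906) = (10932337/5688)*(1/5906) = 10932337/33593328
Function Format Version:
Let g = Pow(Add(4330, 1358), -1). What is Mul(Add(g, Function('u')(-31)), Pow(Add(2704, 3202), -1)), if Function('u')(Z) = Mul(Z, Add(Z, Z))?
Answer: Rational(10932337, 33593328) ≈ 0.32543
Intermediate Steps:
Function('u')(Z) = Mul(2, Pow(Z, 2)) (Function('u')(Z) = Mul(Z, Mul(2, Z)) = Mul(2, Pow(Z, 2)))
g = Rational(1, 5688) (g = Pow(5688, -1) = Rational(1, 5688) ≈ 0.00017581)
Mul(Add(g, Function('u')(-31)), Pow(Add(2704, 3202), -1)) = Mul(Add(Rational(1, 5688), Mul(2, Pow(-31, 2))), Pow(Add(2704, 3202), -1)) = Mul(Add(Rational(1, 5688), Mul(2, 961)), Pow(5906, -1)) = Mul(Add(Rational(1, 5688), 1922), Rational(1, 5906)) = Mul(Rational(10932337, 5688), Rational(1, 5906)) = Rational(10932337, 33593328)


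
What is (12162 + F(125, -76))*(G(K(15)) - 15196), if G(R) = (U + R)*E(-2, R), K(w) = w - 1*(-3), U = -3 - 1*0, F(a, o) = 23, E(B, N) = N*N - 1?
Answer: -126126935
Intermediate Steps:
E(B, N) = -1 + N² (E(B, N) = N² - 1 = -1 + N²)
U = -3 (U = -3 + 0 = -3)
K(w) = 3 + w (K(w) = w + 3 = 3 + w)
G(R) = (-1 + R²)*(-3 + R) (G(R) = (-3 + R)*(-1 + R²) = (-1 + R²)*(-3 + R))
(12162 + F(125, -76))*(G(K(15)) - 15196) = (12162 + 23)*((-1 + (3 + 15)²)*(-3 + (3 + 15)) - 15196) = 12185*((-1 + 18²)*(-3 + 18) - 15196) = 12185*((-1 + 324)*15 - 15196) = 12185*(323*15 - 15196) = 12185*(4845 - 15196) = 12185*(-10351) = -126126935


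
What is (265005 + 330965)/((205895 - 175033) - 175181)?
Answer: -595970/144319 ≈ -4.1295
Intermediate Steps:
(265005 + 330965)/((205895 - 175033) - 175181) = 595970/(30862 - 175181) = 595970/(-144319) = 595970*(-1/144319) = -595970/144319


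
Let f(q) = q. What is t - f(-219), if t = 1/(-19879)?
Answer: 4353500/19879 ≈ 219.00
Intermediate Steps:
t = -1/19879 ≈ -5.0304e-5
t - f(-219) = -1/19879 - 1*(-219) = -1/19879 + 219 = 4353500/19879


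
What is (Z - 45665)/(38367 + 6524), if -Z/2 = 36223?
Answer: -16873/6413 ≈ -2.6311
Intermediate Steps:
Z = -72446 (Z = -2*36223 = -72446)
(Z - 45665)/(38367 + 6524) = (-72446 - 45665)/(38367 + 6524) = -118111/44891 = -118111*1/44891 = -16873/6413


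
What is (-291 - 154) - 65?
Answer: -510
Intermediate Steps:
(-291 - 154) - 65 = -445 - 65 = -510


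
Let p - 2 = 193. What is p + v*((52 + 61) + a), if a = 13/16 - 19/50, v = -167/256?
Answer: 12390709/102400 ≈ 121.00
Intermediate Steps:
p = 195 (p = 2 + 193 = 195)
v = -167/256 (v = -167*1/256 = -167/256 ≈ -0.65234)
a = 173/400 (a = 13*(1/16) - 19*1/50 = 13/16 - 19/50 = 173/400 ≈ 0.43250)
p + v*((52 + 61) + a) = 195 - 167*((52 + 61) + 173/400)/256 = 195 - 167*(113 + 173/400)/256 = 195 - 167/256*45373/400 = 195 - 7577291/102400 = 12390709/102400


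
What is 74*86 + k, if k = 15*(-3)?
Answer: 6319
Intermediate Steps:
k = -45
74*86 + k = 74*86 - 45 = 6364 - 45 = 6319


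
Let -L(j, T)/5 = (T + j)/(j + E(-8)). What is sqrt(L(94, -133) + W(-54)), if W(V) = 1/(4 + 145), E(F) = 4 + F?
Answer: sqrt(1737042)/894 ≈ 1.4742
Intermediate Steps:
W(V) = 1/149
L(j, T) = -5*(T + j)/(-4 + j) (L(j, T) = -5*(T + j)/(j + (4 - 8)) = -5*(T + j)/(j - 4) = -5*(T + j)/(-4 + j))
sqrt(L(94, -133) + W(-54)) = sqrt(5*(-1*(-133) - 1*94)/(-4 + 94) + 1/149) = sqrt(5*(133 - 94)/90 + 1/149) = sqrt(5*(1/90)*39 + 1/149) = sqrt(13/6 + 1/149) = sqrt(1943/894) = sqrt(1737042)/894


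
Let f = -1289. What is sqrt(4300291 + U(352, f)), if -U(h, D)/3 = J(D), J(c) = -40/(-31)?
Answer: sqrt(4132575931)/31 ≈ 2073.7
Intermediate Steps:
J(c) = 40/31 (J(c) = -40*(-1/31) = 40/31)
U(h, D) = -120/31 (U(h, D) = -3*40/31 = -120/31)
sqrt(4300291 + U(352, f)) = sqrt(4300291 - 120/31) = sqrt(133308901/31) = sqrt(4132575931)/31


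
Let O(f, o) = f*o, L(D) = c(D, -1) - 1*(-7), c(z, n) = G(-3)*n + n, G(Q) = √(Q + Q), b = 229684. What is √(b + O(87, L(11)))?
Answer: √(230206 - 87*I*√6) ≈ 479.8 - 0.222*I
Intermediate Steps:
G(Q) = √2*√Q (G(Q) = √(2*Q) = √2*√Q)
c(z, n) = n + I*n*√6 (c(z, n) = (√2*√(-3))*n + n = (√2*(I*√3))*n + n = (I*√6)*n + n = I*n*√6 + n = n + I*n*√6)
L(D) = 6 - I*√6 (L(D) = -(1 + I*√6) - 1*(-7) = (-1 - I*√6) + 7 = 6 - I*√6)
√(b + O(87, L(11))) = √(229684 + 87*(6 - I*√6)) = √(229684 + (522 - 87*I*√6)) = √(230206 - 87*I*√6)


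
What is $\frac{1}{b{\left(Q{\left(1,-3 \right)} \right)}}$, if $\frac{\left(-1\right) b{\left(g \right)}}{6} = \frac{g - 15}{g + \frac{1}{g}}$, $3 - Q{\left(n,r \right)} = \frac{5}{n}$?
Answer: $- \frac{5}{204} \approx -0.02451$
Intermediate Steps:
$Q{\left(n,r \right)} = 3 - \frac{5}{n}$
$b{\left(g \right)} = - \frac{6 \left(-15 + g\right)}{g + \frac{1}{g}}$ ($b{\left(g \right)} = - 6 \frac{g - 15}{g + \frac{1}{g}} = - 6 \frac{-15 + g}{g + \frac{1}{g}} = - \frac{6 \left(-15 + g\right)}{g + \frac{1}{g}}$)
$\frac{1}{b{\left(Q{\left(1,-3 \right)} \right)}} = \frac{1}{6 \left(3 - \frac{5}{1}\right) \frac{1}{1 + \left(3 - \frac{5}{1}\right)^{2}} \left(15 - \left(3 - \frac{5}{1}\right)\right)} = \frac{1}{6 \left(3 - 5\right) \frac{1}{1 + \left(3 - 5\right)^{2}} \left(15 - \left(3 - 5\right)\right)} = \frac{1}{6 \left(-2\right) \frac{1}{1 + \left(-2\right)^{2}} \left(15 - -2\right)} = \frac{1}{6 \left(-2\right) \frac{1}{1 + 4} \left(15 + 2\right)} = \frac{1}{6 \left(-2\right) \frac{1}{5} \cdot 17} = \frac{1}{- \frac{204}{5}} = - \frac{5}{204}$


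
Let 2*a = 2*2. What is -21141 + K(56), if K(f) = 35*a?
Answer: -21071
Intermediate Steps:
a = 2 (a = (2*2)/2 = (½)*4 = 2)
K(f) = 70 (K(f) = 35*2 = 70)
-21141 + K(56) = -21141 + 70 = -21071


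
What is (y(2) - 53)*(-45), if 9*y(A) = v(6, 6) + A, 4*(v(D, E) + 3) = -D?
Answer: 4795/2 ≈ 2397.5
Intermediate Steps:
v(D, E) = -3 - D/4 (v(D, E) = -3 + (-D)/4 = -3 - D/4)
y(A) = -½ + A/9 (y(A) = ((-3 - ¼*6) + A)/9 = ((-3 - 3/2) + A)/9 = (-9/2 + A)/9 = -½ + A/9)
(y(2) - 53)*(-45) = ((-½ + (⅑)*2) - 53)*(-45) = ((-½ + 2/9) - 53)*(-45) = (-5/18 - 53)*(-45) = -959/18*(-45) = 4795/2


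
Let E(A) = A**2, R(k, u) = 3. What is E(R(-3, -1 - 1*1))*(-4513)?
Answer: -40617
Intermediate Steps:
E(R(-3, -1 - 1*1))*(-4513) = 3**2*(-4513) = 9*(-4513) = -40617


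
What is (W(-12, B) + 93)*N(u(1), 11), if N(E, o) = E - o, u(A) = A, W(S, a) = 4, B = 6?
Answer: -970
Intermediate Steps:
(W(-12, B) + 93)*N(u(1), 11) = (4 + 93)*(1 - 1*11) = 97*(1 - 11) = 97*(-10) = -970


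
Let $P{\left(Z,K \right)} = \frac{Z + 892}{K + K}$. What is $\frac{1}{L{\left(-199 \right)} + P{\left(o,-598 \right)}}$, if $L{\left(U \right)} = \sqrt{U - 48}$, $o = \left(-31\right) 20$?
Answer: $- \frac{20332}{22086671} - \frac{89401 i \sqrt{247}}{22086671} \approx -0.00092056 - 0.063615 i$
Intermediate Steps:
$o = -620$
$L{\left(U \right)} = \sqrt{-48 + U}$
$P{\left(Z,K \right)} = \frac{892 + Z}{2 K}$
$\frac{1}{L{\left(-199 \right)} + P{\left(o,-598 \right)}} = \frac{1}{\sqrt{-48 - 199} + \frac{892 - 620}{2 \left(-598\right)}} = \frac{1}{\sqrt{-247} + \frac{1}{2} \left(- \frac{1}{598}\right) 272} = \frac{1}{i \sqrt{247} - \frac{68}{299}} = \frac{1}{- \frac{68}{299} + i \sqrt{247}}$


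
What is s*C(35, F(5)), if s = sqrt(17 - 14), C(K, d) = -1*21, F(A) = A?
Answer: -21*sqrt(3) ≈ -36.373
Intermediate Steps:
C(K, d) = -21
s = sqrt(3) ≈ 1.7320
s*C(35, F(5)) = sqrt(3)*(-21) = -21*sqrt(3)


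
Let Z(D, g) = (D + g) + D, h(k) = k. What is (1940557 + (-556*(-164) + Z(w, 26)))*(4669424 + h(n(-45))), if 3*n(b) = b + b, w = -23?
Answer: 9486905847074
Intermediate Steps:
n(b) = 2*b/3 (n(b) = (b + b)/3 = (2*b)/3 = 2*b/3)
Z(D, g) = g + 2*D
(1940557 + (-556*(-164) + Z(w, 26)))*(4669424 + h(n(-45))) = (1940557 + (-556*(-164) + (26 + 2*(-23))))*(4669424 + (2/3)*(-45)) = (1940557 + (91184 + (26 - 46)))*(4669424 - 30) = (1940557 + (91184 - 20))*4669394 = (1940557 + 91164)*4669394 = 2031721*4669394 = 9486905847074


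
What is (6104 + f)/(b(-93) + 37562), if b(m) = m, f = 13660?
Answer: 19764/37469 ≈ 0.52748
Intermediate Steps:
(6104 + f)/(b(-93) + 37562) = (6104 + 13660)/(-93 + 37562) = 19764/37469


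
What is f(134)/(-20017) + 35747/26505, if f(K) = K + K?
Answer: 708444359/530550585 ≈ 1.3353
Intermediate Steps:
f(K) = 2*K
f(134)/(-20017) + 35747/26505 = (2*134)/(-20017) + 35747/26505 = 268*(-1/20017) + 35747*(1/26505) = -268/20017 + 35747/26505 = 708444359/530550585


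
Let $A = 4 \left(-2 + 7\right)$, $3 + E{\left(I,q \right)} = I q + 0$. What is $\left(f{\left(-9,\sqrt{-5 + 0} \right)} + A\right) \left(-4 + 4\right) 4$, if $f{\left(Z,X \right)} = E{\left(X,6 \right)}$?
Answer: $0$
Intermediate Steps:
$E{\left(I,q \right)} = -3 + I q$ ($E{\left(I,q \right)} = -3 + \left(I q + 0\right) = -3 + I q$)
$A = 20$ ($A = 4 \cdot 5 = 20$)
$f{\left(Z,X \right)} = -3 + 6 X$ ($f{\left(Z,X \right)} = -3 + X 6 = -3 + 6 X$)
$\left(f{\left(-9,\sqrt{-5 + 0} \right)} + A\right) \left(-4 + 4\right) 4 = \left(\left(-3 + 6 \sqrt{-5 + 0}\right) + 20\right) \left(-4 + 4\right) 4 = \left(\left(-3 + 6 \sqrt{-5}\right) + 20\right) 0 \cdot 4 = \left(\left(-3 + 6 i \sqrt{5}\right) + 20\right) 0 = \left(17 + 6 i \sqrt{5}\right) 0 = 0$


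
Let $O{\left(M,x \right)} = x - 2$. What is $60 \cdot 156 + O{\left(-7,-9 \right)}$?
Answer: $9349$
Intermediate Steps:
$O{\left(M,x \right)} = -2 + x$
$60 \cdot 156 + O{\left(-7,-9 \right)} = 60 \cdot 156 - 11 = 9360 - 11 = 9349$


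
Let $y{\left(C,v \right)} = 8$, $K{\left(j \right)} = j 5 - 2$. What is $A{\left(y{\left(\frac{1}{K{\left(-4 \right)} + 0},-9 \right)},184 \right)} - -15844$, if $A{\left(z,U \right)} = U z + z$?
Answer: $17324$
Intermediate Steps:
$K{\left(j \right)} = -2 + 5 j$ ($K{\left(j \right)} = 5 j - 2 = -2 + 5 j$)
$A{\left(z,U \right)} = z + U z$
$A{\left(y{\left(\frac{1}{K{\left(-4 \right)} + 0},-9 \right)},184 \right)} - -15844 = 8 \left(1 + 184\right) - -15844 = 8 \cdot 185 + 15844 = 1480 + 15844 = 17324$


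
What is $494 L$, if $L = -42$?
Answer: $-20748$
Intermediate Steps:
$494 L = 494 \left(-42\right) = -20748$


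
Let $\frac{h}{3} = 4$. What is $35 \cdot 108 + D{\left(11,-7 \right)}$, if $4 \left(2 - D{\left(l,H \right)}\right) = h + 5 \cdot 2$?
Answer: $\frac{7553}{2} \approx 3776.5$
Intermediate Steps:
$h = 12$ ($h = 3 \cdot 4 = 12$)
$D{\left(l,H \right)} = - \frac{7}{2}$ ($D{\left(l,H \right)} = 2 - \frac{12 + 5 \cdot 2}{4} = 2 - \frac{12 + 10}{4} = 2 - \frac{11}{2} = - \frac{7}{2}$)
$35 \cdot 108 + D{\left(11,-7 \right)} = 35 \cdot 108 - \frac{7}{2} = 3780 - \frac{7}{2} = \frac{7553}{2}$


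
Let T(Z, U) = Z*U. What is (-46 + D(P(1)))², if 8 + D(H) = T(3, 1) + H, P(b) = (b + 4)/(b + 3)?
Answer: 39601/16 ≈ 2475.1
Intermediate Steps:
P(b) = (4 + b)/(3 + b)
T(Z, U) = U*Z
D(H) = -5 + H (D(H) = -8 + (1*3 + H) = -8 + (3 + H) = -5 + H)
(-46 + D(P(1)))² = (-46 + (-5 + (4 + 1)/(3 + 1)))² = (-46 + (-5 + 5/4))² = (-46 - 15/4)² = (-199/4)² = 39601/16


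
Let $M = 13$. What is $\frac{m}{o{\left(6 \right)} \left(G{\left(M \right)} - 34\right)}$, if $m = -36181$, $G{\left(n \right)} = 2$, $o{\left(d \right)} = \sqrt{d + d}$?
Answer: $\frac{36181 \sqrt{3}}{192} \approx 326.39$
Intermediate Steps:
$o{\left(d \right)} = \sqrt{2} \sqrt{d}$ ($o{\left(d \right)} = \sqrt{2 d} = \sqrt{2} \sqrt{d}$)
$\frac{m}{o{\left(6 \right)} \left(G{\left(M \right)} - 34\right)} = - \frac{36181}{\sqrt{2} \sqrt{6} \left(2 - 34\right)} = - \frac{36181}{2 \sqrt{3} \left(-32\right)} = - \frac{36181}{\left(-64\right) \sqrt{3}} = - 36181 \left(- \frac{\sqrt{3}}{192}\right) = \frac{36181 \sqrt{3}}{192}$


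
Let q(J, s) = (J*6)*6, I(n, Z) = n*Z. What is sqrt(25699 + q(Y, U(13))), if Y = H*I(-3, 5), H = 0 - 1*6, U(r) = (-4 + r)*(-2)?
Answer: sqrt(28939) ≈ 170.11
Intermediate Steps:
U(r) = 8 - 2*r
I(n, Z) = Z*n
H = -6 (H = 0 - 6 = -6)
Y = 90 (Y = -30*(-3) = -6*(-15) = 90)
q(J, s) = 36*J (q(J, s) = (6*J)*6 = 36*J)
sqrt(25699 + q(Y, U(13))) = sqrt(25699 + 36*90) = sqrt(25699 + 3240) = sqrt(28939)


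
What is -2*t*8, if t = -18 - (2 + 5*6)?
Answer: 800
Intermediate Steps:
t = -50 (t = -18 - (2 + 30) = -18 - 1*32 = -18 - 32 = -50)
-2*t*8 = -2*(-50)*8 = 100*8 = 800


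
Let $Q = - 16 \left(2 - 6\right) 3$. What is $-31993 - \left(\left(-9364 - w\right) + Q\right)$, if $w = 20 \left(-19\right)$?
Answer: $-23201$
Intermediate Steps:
$w = -380$
$Q = 192$ ($Q = - 16 \left(2 - 6\right) 3 = \left(-16\right) \left(-4\right) 3 = 64 \cdot 3 = 192$)
$-31993 - \left(\left(-9364 - w\right) + Q\right) = -31993 - \left(\left(-9364 - -380\right) + 192\right) = -31993 - \left(\left(-9364 + 380\right) + 192\right) = -31993 - \left(-8984 + 192\right) = -31993 - -8792 = -31993 + 8792 = -23201$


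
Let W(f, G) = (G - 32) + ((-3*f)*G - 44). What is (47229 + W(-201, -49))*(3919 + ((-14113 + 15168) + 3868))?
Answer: 155238994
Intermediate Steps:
W(f, G) = -76 + G - 3*G*f (W(f, G) = (-32 + G) + (-3*G*f - 44) = (-32 + G) + (-44 - 3*G*f) = -76 + G - 3*G*f)
(47229 + W(-201, -49))*(3919 + ((-14113 + 15168) + 3868)) = (47229 + (-76 - 49 - 3*(-49)*(-201)))*(3919 + ((-14113 + 15168) + 3868)) = (47229 + (-76 - 49 - 29547))*(3919 + (1055 + 3868)) = (47229 - 29672)*(3919 + 4923) = 17557*8842 = 155238994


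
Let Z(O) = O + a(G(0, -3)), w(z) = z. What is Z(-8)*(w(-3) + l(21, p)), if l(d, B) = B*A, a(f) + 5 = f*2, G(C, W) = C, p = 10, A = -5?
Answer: 689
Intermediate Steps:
a(f) = -5 + 2*f (a(f) = -5 + f*2 = -5 + 2*f)
l(d, B) = -5*B (l(d, B) = B*(-5) = -5*B)
Z(O) = -5 + O (Z(O) = O + (-5 + 2*0) = O + (-5 + 0) = O - 5 = -5 + O)
Z(-8)*(w(-3) + l(21, p)) = (-5 - 8)*(-3 - 5*10) = -13*(-3 - 50) = -13*(-53) = 689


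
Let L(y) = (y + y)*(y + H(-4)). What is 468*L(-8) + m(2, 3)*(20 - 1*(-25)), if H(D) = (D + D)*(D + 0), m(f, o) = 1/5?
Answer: -179703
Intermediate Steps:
m(f, o) = ⅕
H(D) = 2*D² (H(D) = (2*D)*D = 2*D²)
L(y) = 2*y*(32 + y) (L(y) = (y + y)*(y + 2*(-4)²) = (2*y)*(y + 2*16) = (2*y)*(y + 32) = (2*y)*(32 + y) = 2*y*(32 + y))
468*L(-8) + m(2, 3)*(20 - 1*(-25)) = 468*(2*(-8)*(32 - 8)) + (20 - 1*(-25))/5 = 468*(2*(-8)*24) + (20 + 25)/5 = 468*(-384) + (⅕)*45 = -179712 + 9 = -179703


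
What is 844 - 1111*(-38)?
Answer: 43062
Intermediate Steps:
844 - 1111*(-38) = 844 + 42218 = 43062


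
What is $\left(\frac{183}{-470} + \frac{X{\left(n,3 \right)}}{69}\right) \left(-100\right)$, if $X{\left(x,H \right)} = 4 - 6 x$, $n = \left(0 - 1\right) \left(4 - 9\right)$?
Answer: $\frac{248470}{3243} \approx 76.617$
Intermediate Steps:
$n = 5$ ($n = \left(-1\right) \left(-5\right) = 5$)
$X{\left(x,H \right)} = 4 - 6 x$
$\left(\frac{183}{-470} + \frac{X{\left(n,3 \right)}}{69}\right) \left(-100\right) = \left(\frac{183}{-470} + \frac{4 - 30}{69}\right) \left(-100\right) = \left(183 \left(- \frac{1}{470}\right) + \left(4 - 30\right) \frac{1}{69}\right) \left(-100\right) = \left(- \frac{183}{470} - \frac{26}{69}\right) \left(-100\right) = \left(- \frac{24847}{32430}\right) \left(-100\right) = \frac{248470}{3243}$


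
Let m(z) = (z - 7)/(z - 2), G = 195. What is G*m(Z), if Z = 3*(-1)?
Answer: 390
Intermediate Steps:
Z = -3
m(z) = (-7 + z)/(-2 + z)
G*m(Z) = 195*((-7 - 3)/(-2 - 3)) = 195*(-10/(-5)) = 195*(-⅕*(-10)) = 195*2 = 390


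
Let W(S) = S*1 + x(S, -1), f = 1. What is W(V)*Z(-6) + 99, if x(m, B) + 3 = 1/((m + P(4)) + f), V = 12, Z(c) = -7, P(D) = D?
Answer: 605/17 ≈ 35.588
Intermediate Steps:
x(m, B) = -3 + 1/(5 + m) (x(m, B) = -3 + 1/((m + 4) + 1) = -3 + 1/((4 + m) + 1) = -3 + 1/(5 + m))
W(S) = S + (-14 - 3*S)/(5 + S) (W(S) = S*1 + (-14 - 3*S)/(5 + S) = S + (-14 - 3*S)/(5 + S))
W(V)*Z(-6) + 99 = ((-14 + 12**2 + 2*12)/(5 + 12))*(-7) + 99 = ((-14 + 144 + 24)/17)*(-7) + 99 = ((1/17)*154)*(-7) + 99 = (154/17)*(-7) + 99 = -1078/17 + 99 = 605/17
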